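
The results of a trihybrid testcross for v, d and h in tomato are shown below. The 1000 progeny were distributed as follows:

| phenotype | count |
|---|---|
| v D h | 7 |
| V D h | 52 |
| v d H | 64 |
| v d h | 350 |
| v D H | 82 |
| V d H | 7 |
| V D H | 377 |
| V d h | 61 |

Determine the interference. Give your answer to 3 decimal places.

0.314

The two most frequent reciprocal classes, V D H and v d h, are the parental types, so the F1 was V D H / v d h.
The two rarest classes, V d H and v D h, are the double crossovers. Comparing them with the parentals, only the d allele has switched, so d is the middle locus and the order is v – d – h.
v–d: (143 + 14)/1000 = 0.1570; d–h: (116 + 14)/1000 = 0.1300.
Expected DCO frequency = 0.1570 × 0.1300 ≈ 0.02041; observed = 14/1000 ≈ 0.01400.
Coefficient of coincidence = 0.01400/0.02041 ≈ 0.686; interference = 1 − 0.686 = 0.314.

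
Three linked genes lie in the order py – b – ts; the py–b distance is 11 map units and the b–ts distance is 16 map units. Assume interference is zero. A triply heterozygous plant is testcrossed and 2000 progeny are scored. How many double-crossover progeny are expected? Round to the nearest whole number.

Map distances give recombination frequencies of 0.110 and 0.160 for the two intervals.
With no interference, expected double-crossover frequency = 0.110 × 0.160 = 0.01760.
Expected number = 0.01760 × 2000 = 35.20 ≈ 35.

35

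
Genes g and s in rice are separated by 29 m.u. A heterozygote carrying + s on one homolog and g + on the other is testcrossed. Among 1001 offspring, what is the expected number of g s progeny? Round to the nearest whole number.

145

A map distance of 29 m.u. corresponds to a recombination frequency of 0.290.
The F1 is + s / g +, so g s is a recombinant gamete class with expected frequency r/2 = 0.290/2 = 0.1450.
Expected number = 0.1450 × 1001 = 145.14 ≈ 145.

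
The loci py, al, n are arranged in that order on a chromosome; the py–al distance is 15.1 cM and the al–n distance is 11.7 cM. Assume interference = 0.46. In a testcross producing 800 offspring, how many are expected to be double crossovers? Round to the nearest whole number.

8

Map distances give recombination frequencies of 0.151 and 0.117 for the two intervals.
With interference 0.46 (so coincidence = 0.54), expected double-crossover frequency = 0.151 × 0.117 × 0.54 = 0.00954.
Expected number = 0.00954 × 800 = 7.63 ≈ 8.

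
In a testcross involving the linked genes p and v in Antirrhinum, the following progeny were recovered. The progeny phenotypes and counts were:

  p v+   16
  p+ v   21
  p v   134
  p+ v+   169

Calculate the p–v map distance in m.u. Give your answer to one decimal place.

The two most frequent classes, p+ v+ (169) and p v (134), are the parental types, so the F1 was p+ v+ / p v.
The recombinant classes are p+ v and p v+: 21 + 16 = 37.
Recombination frequency = 37/340 = 0.1088 ≈ 10.9%, i.e. 10.9 m.u.

10.9 m.u.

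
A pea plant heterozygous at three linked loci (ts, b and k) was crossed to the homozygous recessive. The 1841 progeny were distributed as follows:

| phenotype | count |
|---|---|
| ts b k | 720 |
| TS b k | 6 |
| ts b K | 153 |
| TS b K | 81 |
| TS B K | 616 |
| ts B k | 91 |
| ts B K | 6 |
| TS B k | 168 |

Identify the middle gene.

ts

The two most frequent reciprocal classes, TS B K and ts b k, are the parental types, so the F1 was TS B K / ts b k.
The two rarest classes, ts B K and TS b k, are the double crossovers. Comparing them with the parentals, only the ts allele has switched, so ts is the middle locus and the order is k – ts – b.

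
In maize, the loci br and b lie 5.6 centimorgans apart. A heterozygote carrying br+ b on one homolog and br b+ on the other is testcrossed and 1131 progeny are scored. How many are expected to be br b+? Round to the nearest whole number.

534

A map distance of 5.6 centimorgans corresponds to a recombination frequency of 0.056.
The F1 is br+ b / br b+, so br b+ is a parental gamete class with expected frequency (1 − r)/2 = 0.944/2 = 0.4720.
Expected number = 0.4720 × 1131 = 533.83 ≈ 534.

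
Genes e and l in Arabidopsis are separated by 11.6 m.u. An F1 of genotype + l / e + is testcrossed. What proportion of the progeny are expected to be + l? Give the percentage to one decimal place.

A map distance of 11.6 m.u. corresponds to a recombination frequency of 0.116.
The F1 is + l / e +, so + l is a parental gamete class with expected frequency (1 − r)/2 = 0.884/2 = 0.4420.
That is 0.4420 = 44.2% of the progeny.

44.2%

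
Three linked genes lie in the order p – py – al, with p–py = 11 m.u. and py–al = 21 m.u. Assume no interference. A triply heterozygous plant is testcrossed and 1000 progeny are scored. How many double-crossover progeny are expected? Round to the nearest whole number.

Map distances give recombination frequencies of 0.110 and 0.210 for the two intervals.
With no interference, expected double-crossover frequency = 0.110 × 0.210 = 0.02310.
Expected number = 0.02310 × 1000 = 23.10 ≈ 23.

23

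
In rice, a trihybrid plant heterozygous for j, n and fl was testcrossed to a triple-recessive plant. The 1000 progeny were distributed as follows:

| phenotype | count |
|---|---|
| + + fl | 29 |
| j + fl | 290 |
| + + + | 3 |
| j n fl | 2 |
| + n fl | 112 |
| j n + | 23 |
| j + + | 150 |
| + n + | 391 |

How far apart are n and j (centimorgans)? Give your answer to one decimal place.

The two most frequent reciprocal classes, + n + and j + fl, are the parental types, so the F1 was + n + / j + fl.
The two rarest classes, + + + and j n fl, are the double crossovers. Comparing them with the parentals, only the n allele has switched, so n is the middle locus and the order is j – n – fl.
Crossovers in the j–n interval produce the single-crossover classes j n + and + + fl (23 + 29 = 52) plus the double crossovers (5).
RF(j–n) = (52 + 5) / 1000 = 57/1000 = 0.0570 → 5.7 centimorgans.

5.7 centimorgans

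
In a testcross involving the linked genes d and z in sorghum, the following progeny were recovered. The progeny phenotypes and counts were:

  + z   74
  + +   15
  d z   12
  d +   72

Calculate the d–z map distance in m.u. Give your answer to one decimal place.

15.6 m.u.

The two most frequent classes, + z (74) and d + (72), are the parental types, so the F1 was + z / d +.
The recombinant classes are + + and d z: 15 + 12 = 27.
Recombination frequency = 27/173 = 0.1561 ≈ 15.6%, i.e. 15.6 m.u.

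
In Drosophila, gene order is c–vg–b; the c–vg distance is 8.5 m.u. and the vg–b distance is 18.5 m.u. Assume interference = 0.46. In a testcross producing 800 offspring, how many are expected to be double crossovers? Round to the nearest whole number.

Map distances give recombination frequencies of 0.085 and 0.185 for the two intervals.
With interference 0.46 (so coincidence = 0.54), expected double-crossover frequency = 0.085 × 0.185 × 0.54 = 0.00849.
Expected number = 0.00849 × 800 = 6.79 ≈ 7.

7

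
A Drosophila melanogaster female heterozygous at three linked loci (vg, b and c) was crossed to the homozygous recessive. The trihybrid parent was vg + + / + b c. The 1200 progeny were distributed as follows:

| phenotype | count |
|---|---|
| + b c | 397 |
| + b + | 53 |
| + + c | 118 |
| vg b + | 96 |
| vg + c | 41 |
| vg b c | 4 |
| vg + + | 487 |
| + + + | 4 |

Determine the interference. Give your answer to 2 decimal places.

The two rarest classes, + + + and vg b c, are the double crossovers. Comparing them with the parentals, only the vg allele has switched, so vg is the middle locus and the order is b – vg – c.
b–vg: (214 + 8)/1200 = 0.1850; vg–c: (94 + 8)/1200 = 0.0850.
Expected DCO frequency = 0.1850 × 0.0850 ≈ 0.01572; observed = 8/1200 ≈ 0.00667.
Coefficient of coincidence = 0.00667/0.01572 ≈ 0.42; interference = 1 − 0.42 = 0.58.

0.58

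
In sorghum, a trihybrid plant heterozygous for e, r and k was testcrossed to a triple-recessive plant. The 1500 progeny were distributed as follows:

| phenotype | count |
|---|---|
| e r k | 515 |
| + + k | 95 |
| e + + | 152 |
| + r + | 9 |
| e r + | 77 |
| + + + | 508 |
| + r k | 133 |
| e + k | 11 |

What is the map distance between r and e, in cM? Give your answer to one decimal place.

20.3 cM

The two most frequent reciprocal classes, e r k and + + +, are the parental types, so the F1 was e r k / + + +.
The two rarest classes, e + k and + r +, are the double crossovers. Comparing them with the parentals, only the r allele has switched, so r is the middle locus and the order is k – r – e.
Crossovers in the r–e interval produce the single-crossover classes + r k and e + + (133 + 152 = 285) plus the double crossovers (20).
RF(r–e) = (285 + 20) / 1500 = 305/1500 = 0.2033 → 20.3 cM.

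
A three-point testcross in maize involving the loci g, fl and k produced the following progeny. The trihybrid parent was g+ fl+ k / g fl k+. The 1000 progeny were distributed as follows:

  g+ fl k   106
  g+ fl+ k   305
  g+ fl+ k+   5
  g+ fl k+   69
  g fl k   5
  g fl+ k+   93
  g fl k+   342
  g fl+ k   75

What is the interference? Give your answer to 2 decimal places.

0.69

The two rarest classes, g+ fl+ k+ and g fl k, are the double crossovers. Comparing them with the parentals, only the k allele has switched, so k is the middle locus and the order is fl – k – g.
fl–k: (199 + 10)/1000 = 0.2090; k–g: (144 + 10)/1000 = 0.1540.
Expected DCO frequency = 0.2090 × 0.1540 ≈ 0.03219; observed = 10/1000 ≈ 0.01000.
Coefficient of coincidence = 0.01000/0.03219 ≈ 0.31; interference = 1 − 0.31 = 0.69.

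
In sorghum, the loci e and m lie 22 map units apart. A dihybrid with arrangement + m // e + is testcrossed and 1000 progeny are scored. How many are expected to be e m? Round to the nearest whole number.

110

A map distance of 22 map units corresponds to a recombination frequency of 0.220.
The F1 is + m / e +, so e m is a recombinant gamete class with expected frequency r/2 = 0.220/2 = 0.1100.
Expected number = 0.1100 × 1000 = 110.00 ≈ 110.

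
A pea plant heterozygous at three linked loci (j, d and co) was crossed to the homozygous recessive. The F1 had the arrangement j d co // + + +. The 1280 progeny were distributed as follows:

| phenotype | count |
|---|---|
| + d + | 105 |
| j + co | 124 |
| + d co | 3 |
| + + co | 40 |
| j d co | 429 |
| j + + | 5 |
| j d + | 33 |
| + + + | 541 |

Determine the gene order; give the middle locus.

j

The two rarest classes, + d co and j + +, are the double crossovers. Comparing them with the parentals, only the j allele has switched, so j is the middle locus and the order is d – j – co.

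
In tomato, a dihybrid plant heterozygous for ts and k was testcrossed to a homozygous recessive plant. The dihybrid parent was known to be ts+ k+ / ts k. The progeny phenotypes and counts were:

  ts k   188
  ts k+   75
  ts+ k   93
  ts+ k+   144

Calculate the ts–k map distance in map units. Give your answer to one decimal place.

33.6 map units

The recombinant classes are ts+ k and ts k+: 93 + 75 = 168.
Recombination frequency = 168/500 = 0.3360 ≈ 33.6%, i.e. 33.6 map units.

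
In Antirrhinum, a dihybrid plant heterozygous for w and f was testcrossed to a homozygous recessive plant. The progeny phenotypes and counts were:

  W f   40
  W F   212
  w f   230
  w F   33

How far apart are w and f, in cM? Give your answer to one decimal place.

The two most frequent classes, W F (212) and w f (230), are the parental types, so the F1 was W F / w f.
The recombinant classes are W f and w F: 40 + 33 = 73.
Recombination frequency = 73/515 = 0.1417 ≈ 14.2%, i.e. 14.2 cM.

14.2 cM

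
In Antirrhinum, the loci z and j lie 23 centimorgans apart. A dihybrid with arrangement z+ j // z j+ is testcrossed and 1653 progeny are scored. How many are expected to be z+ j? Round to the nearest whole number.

A map distance of 23 centimorgans corresponds to a recombination frequency of 0.230.
The F1 is z+ j / z j+, so z+ j is a parental gamete class with expected frequency (1 − r)/2 = 0.770/2 = 0.3850.
Expected number = 0.3850 × 1653 = 636.40 ≈ 636.

636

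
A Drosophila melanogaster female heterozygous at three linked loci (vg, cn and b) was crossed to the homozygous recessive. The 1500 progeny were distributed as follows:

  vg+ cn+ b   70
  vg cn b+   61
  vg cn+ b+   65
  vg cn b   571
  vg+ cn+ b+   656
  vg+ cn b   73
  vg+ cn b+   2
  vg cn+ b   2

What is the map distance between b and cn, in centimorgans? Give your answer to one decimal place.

9.0 centimorgans

The two most frequent reciprocal classes, vg cn b and vg+ cn+ b+, are the parental types, so the F1 was vg cn b / vg+ cn+ b+.
The two rarest classes, vg cn+ b and vg+ cn b+, are the double crossovers. Comparing them with the parentals, only the cn allele has switched, so cn is the middle locus and the order is vg – cn – b.
Crossovers in the cn–b interval produce the single-crossover classes vg cn b+ and vg+ cn+ b (61 + 70 = 131) plus the double crossovers (4).
RF(cn–b) = (131 + 4) / 1500 = 135/1500 = 0.0900 → 9.0 centimorgans.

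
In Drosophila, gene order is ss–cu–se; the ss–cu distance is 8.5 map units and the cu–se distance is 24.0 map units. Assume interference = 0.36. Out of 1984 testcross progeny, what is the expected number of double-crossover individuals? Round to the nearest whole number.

26

Map distances give recombination frequencies of 0.085 and 0.240 for the two intervals.
With interference 0.36 (so coincidence = 0.64), expected double-crossover frequency = 0.085 × 0.240 × 0.64 = 0.01306.
Expected number = 0.01306 × 1984 = 25.90 ≈ 26.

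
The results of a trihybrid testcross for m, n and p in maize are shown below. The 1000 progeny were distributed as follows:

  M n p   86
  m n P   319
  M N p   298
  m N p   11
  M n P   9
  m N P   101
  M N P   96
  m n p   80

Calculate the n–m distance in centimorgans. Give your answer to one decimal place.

20.7 centimorgans

The two most frequent reciprocal classes, m n P and M N p, are the parental types, so the F1 was m n P / M N p.
The two rarest classes, M n P and m N p, are the double crossovers. Comparing them with the parentals, only the m allele has switched, so m is the middle locus and the order is p – m – n.
Crossovers in the m–n interval produce the single-crossover classes m N P and M n p (101 + 86 = 187) plus the double crossovers (20).
RF(m–n) = (187 + 20) / 1000 = 207/1000 = 0.2070 → 20.7 centimorgans.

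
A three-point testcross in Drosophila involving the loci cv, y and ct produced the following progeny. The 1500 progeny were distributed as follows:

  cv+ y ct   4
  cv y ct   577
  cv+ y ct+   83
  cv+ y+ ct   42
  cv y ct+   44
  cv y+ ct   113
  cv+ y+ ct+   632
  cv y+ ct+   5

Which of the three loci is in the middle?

cv

The two most frequent reciprocal classes, cv+ y+ ct+ and cv y ct, are the parental types, so the F1 was cv+ y+ ct+ / cv y ct.
The two rarest classes, cv y+ ct+ and cv+ y ct, are the double crossovers. Comparing them with the parentals, only the cv allele has switched, so cv is the middle locus and the order is y – cv – ct.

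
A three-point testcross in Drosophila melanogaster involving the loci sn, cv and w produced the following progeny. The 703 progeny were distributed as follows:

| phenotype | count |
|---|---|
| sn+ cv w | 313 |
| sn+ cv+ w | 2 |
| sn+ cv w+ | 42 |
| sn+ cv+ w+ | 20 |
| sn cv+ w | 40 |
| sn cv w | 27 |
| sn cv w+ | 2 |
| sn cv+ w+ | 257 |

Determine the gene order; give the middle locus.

cv

The two most frequent reciprocal classes, sn cv+ w+ and sn+ cv w, are the parental types, so the F1 was sn cv+ w+ / sn+ cv w.
The two rarest classes, sn cv w+ and sn+ cv+ w, are the double crossovers. Comparing them with the parentals, only the cv allele has switched, so cv is the middle locus and the order is sn – cv – w.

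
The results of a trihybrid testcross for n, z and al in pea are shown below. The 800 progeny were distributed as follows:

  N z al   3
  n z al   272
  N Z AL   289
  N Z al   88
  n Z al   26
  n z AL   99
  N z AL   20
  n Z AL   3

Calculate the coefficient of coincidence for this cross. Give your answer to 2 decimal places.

0.48

The two most frequent reciprocal classes, N Z AL and n z al, are the parental types, so the F1 was N Z AL / n z al.
The two rarest classes, n Z AL and N z al, are the double crossovers. Comparing them with the parentals, only the n allele has switched, so n is the middle locus and the order is al – n – z.
al–n: (187 + 6)/800 = 0.2412; n–z: (46 + 6)/800 = 0.0650.
Expected DCO frequency = 0.2412 × 0.0650 ≈ 0.01568; observed = 6/800 ≈ 0.00750.
Coefficient of coincidence = 0.00750/0.01568 ≈ 0.48.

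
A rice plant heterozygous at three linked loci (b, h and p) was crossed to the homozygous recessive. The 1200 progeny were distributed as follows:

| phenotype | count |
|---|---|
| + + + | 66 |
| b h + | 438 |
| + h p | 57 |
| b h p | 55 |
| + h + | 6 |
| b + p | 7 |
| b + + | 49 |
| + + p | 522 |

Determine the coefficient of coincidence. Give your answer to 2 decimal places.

0.98

The two most frequent reciprocal classes, + + p and b h +, are the parental types, so the F1 was + + p / b h +.
The two rarest classes, b + p and + h +, are the double crossovers. Comparing them with the parentals, only the b allele has switched, so b is the middle locus and the order is h – b – p.
h–b: (106 + 13)/1200 = 0.0992; b–p: (121 + 13)/1200 = 0.1117.
Expected DCO frequency = 0.0992 × 0.1117 ≈ 0.01108; observed = 13/1200 ≈ 0.01083.
Coefficient of coincidence = 0.01083/0.01108 ≈ 0.98.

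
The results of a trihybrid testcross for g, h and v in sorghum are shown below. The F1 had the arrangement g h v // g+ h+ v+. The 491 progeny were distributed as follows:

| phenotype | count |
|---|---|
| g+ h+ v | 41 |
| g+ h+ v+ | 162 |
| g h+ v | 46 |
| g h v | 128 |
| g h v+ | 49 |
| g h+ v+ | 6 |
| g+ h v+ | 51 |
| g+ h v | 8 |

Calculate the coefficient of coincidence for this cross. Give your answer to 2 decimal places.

0.60

The two rarest classes, g+ h v and g h+ v+, are the double crossovers. Comparing them with the parentals, only the g allele has switched, so g is the middle locus and the order is v – g – h.
v–g: (90 + 14)/491 = 0.2118; g–h: (97 + 14)/491 = 0.2261.
Expected DCO frequency = 0.2118 × 0.2261 ≈ 0.04789; observed = 14/491 ≈ 0.02851.
Coefficient of coincidence = 0.02851/0.04789 ≈ 0.60.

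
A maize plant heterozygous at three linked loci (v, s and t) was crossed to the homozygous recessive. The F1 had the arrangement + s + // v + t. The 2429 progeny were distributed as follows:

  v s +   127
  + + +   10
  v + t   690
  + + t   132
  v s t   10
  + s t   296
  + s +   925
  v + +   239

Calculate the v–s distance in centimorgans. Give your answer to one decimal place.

11.5 centimorgans

The two rarest classes, + + + and v s t, are the double crossovers. Comparing them with the parentals, only the s allele has switched, so s is the middle locus and the order is v – s – t.
Crossovers in the v–s interval produce the single-crossover classes v s + and + + t (127 + 132 = 259) plus the double crossovers (20).
RF(v–s) = (259 + 20) / 2429 = 279/2429 = 0.1149 → 11.5 centimorgans.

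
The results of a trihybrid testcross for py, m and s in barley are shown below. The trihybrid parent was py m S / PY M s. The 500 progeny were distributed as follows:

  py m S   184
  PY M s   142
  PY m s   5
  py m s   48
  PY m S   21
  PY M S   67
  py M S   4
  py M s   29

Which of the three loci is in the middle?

The two rarest classes, py M S and PY m s, are the double crossovers. Comparing them with the parentals, only the m allele has switched, so m is the middle locus and the order is s – m – py.

m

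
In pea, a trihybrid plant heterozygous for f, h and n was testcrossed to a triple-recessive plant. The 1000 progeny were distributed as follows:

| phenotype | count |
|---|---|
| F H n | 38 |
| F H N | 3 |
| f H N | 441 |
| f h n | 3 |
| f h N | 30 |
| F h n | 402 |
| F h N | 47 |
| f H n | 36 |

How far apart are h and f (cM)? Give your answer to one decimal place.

The two most frequent reciprocal classes, f H N and F h n, are the parental types, so the F1 was f H N / F h n.
The two rarest classes, F H N and f h n, are the double crossovers. Comparing them with the parentals, only the f allele has switched, so f is the middle locus and the order is n – f – h.
Crossovers in the f–h interval produce the single-crossover classes f h N and F H n (30 + 38 = 68) plus the double crossovers (6).
RF(f–h) = (68 + 6) / 1000 = 74/1000 = 0.0740 → 7.4 cM.

7.4 cM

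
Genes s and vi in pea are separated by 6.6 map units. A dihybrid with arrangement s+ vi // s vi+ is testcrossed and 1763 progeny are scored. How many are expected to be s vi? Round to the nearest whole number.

A map distance of 6.6 map units corresponds to a recombination frequency of 0.066.
The F1 is s+ vi / s vi+, so s vi is a recombinant gamete class with expected frequency r/2 = 0.066/2 = 0.0330.
Expected number = 0.0330 × 1763 = 58.18 ≈ 58.

58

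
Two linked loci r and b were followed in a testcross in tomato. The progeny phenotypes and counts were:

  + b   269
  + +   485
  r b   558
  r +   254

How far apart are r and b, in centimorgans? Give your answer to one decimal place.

33.4 centimorgans

The two most frequent classes, + + (485) and r b (558), are the parental types, so the F1 was + + / r b.
The recombinant classes are + b and r +: 269 + 254 = 523.
Recombination frequency = 523/1566 = 0.3340 ≈ 33.4%, i.e. 33.4 centimorgans.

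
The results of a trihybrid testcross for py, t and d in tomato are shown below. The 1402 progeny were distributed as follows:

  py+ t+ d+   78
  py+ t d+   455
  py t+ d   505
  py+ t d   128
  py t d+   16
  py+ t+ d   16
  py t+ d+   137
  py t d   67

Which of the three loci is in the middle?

The two most frequent reciprocal classes, py t+ d and py+ t d+, are the parental types, so the F1 was py t+ d / py+ t d+.
The two rarest classes, py+ t+ d and py t d+, are the double crossovers. Comparing them with the parentals, only the py allele has switched, so py is the middle locus and the order is d – py – t.

py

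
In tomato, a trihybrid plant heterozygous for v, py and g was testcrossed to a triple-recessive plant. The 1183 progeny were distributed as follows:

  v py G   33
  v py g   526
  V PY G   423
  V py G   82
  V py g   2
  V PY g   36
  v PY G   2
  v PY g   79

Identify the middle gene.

The two most frequent reciprocal classes, v py g and V PY G, are the parental types, so the F1 was v py g / V PY G.
The two rarest classes, V py g and v PY G, are the double crossovers. Comparing them with the parentals, only the v allele has switched, so v is the middle locus and the order is g – v – py.

v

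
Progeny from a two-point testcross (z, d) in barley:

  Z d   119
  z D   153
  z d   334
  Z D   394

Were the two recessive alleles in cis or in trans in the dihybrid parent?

cis

The two most frequent classes are Z D (394) and z d (334); these are the parental (non-recombinant) types.
So the F1 carried Z D on one chromosome and z d on the other — the recessive alleles are on the same chromosome (cis / coupling).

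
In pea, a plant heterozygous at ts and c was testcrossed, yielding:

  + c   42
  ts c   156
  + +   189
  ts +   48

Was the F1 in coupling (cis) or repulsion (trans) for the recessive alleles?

The two most frequent classes are + + (189) and ts c (156); these are the parental (non-recombinant) types.
So the F1 carried + + on one chromosome and ts c on the other — the recessive alleles are on the same chromosome (cis / coupling).

cis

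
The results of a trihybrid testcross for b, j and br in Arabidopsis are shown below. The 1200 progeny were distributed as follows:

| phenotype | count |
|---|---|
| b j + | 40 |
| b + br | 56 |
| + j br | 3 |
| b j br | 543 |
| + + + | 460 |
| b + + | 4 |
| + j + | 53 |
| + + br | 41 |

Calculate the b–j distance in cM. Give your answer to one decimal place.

The two most frequent reciprocal classes, + + + and b j br, are the parental types, so the F1 was + + + / b j br.
The two rarest classes, b + + and + j br, are the double crossovers. Comparing them with the parentals, only the b allele has switched, so b is the middle locus and the order is br – b – j.
Crossovers in the b–j interval produce the single-crossover classes + j + and b + br (53 + 56 = 109) plus the double crossovers (7).
RF(b–j) = (109 + 7) / 1200 = 116/1200 = 0.0967 → 9.7 cM.

9.7 cM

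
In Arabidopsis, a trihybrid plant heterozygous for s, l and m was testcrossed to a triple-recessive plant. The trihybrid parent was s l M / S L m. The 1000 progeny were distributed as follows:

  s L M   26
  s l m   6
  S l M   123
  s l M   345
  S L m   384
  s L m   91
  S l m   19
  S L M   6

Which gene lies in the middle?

m

The two rarest classes, s l m and S L M, are the double crossovers. Comparing them with the parentals, only the m allele has switched, so m is the middle locus and the order is l – m – s.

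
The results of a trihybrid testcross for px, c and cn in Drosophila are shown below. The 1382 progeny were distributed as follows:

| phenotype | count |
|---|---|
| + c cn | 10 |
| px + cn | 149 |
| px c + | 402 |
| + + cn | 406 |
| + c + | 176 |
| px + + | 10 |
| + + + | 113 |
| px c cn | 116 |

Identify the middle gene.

The two most frequent reciprocal classes, + + cn and px c +, are the parental types, so the F1 was + + cn / px c +.
The two rarest classes, + c cn and px + +, are the double crossovers. Comparing them with the parentals, only the c allele has switched, so c is the middle locus and the order is px – c – cn.

c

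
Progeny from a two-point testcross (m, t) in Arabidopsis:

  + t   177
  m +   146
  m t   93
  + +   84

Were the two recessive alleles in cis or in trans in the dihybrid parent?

The two most frequent classes are + t (177) and m + (146); these are the parental (non-recombinant) types.
So the F1 carried + t on one chromosome and m + on the other — the recessive alleles are on opposite chromosomes (trans / repulsion).

trans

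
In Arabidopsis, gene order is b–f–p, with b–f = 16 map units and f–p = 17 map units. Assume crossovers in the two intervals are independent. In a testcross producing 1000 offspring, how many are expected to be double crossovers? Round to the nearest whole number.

Map distances give recombination frequencies of 0.160 and 0.170 for the two intervals.
With no interference, expected double-crossover frequency = 0.160 × 0.170 = 0.02720.
Expected number = 0.02720 × 1000 = 27.20 ≈ 27.

27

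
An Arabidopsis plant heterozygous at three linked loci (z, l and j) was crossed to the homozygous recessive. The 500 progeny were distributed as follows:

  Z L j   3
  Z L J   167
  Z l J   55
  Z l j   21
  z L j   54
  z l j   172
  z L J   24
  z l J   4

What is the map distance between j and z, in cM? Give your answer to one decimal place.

The two most frequent reciprocal classes, z l j and Z L J, are the parental types, so the F1 was z l j / Z L J.
The two rarest classes, z l J and Z L j, are the double crossovers. Comparing them with the parentals, only the j allele has switched, so j is the middle locus and the order is l – j – z.
Crossovers in the j–z interval produce the single-crossover classes Z l j and z L J (21 + 24 = 45) plus the double crossovers (7).
RF(j–z) = (45 + 7) / 500 = 52/500 = 0.1040 → 10.4 cM.

10.4 cM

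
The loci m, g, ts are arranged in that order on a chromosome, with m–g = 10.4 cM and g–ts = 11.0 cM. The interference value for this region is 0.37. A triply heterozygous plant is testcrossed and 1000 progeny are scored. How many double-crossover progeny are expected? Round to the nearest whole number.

Map distances give recombination frequencies of 0.104 and 0.110 for the two intervals.
With interference 0.37 (so coincidence = 0.63), expected double-crossover frequency = 0.104 × 0.110 × 0.63 = 0.00721.
Expected number = 0.00721 × 1000 = 7.21 ≈ 7.

7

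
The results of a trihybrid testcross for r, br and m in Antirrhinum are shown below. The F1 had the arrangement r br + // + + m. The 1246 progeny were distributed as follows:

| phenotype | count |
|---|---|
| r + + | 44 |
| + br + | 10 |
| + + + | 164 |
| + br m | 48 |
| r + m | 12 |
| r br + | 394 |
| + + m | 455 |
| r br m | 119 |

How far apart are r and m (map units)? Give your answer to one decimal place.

The two rarest classes, + br + and r + m, are the double crossovers. Comparing them with the parentals, only the r allele has switched, so r is the middle locus and the order is m – r – br.
Crossovers in the m–r interval produce the single-crossover classes r br m and + + + (119 + 164 = 283) plus the double crossovers (22).
RF(m–r) = (283 + 22) / 1246 = 305/1246 = 0.2448 → 24.5 map units.

24.5 map units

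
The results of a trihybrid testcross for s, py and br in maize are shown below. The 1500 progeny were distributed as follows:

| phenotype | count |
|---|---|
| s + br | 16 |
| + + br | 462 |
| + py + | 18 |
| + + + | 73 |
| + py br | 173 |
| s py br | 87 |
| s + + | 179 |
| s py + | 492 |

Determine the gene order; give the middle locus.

s

The two most frequent reciprocal classes, + + br and s py +, are the parental types, so the F1 was + + br / s py +.
The two rarest classes, s + br and + py +, are the double crossovers. Comparing them with the parentals, only the s allele has switched, so s is the middle locus and the order is br – s – py.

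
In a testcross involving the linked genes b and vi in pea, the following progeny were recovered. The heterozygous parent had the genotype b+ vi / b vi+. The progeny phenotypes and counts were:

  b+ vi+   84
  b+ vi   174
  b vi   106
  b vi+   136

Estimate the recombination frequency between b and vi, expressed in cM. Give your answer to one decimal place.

The recombinant classes are b+ vi+ and b vi: 84 + 106 = 190.
Recombination frequency = 190/500 = 0.3800 ≈ 38.0%, i.e. 38.0 cM.

38.0 cM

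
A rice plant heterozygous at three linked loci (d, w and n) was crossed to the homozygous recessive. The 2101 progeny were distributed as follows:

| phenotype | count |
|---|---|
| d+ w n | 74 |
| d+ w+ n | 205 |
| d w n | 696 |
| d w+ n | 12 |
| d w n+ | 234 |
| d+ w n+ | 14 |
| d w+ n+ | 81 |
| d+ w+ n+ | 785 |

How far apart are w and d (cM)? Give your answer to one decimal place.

8.6 cM

The two most frequent reciprocal classes, d+ w+ n+ and d w n, are the parental types, so the F1 was d+ w+ n+ / d w n.
The two rarest classes, d+ w n+ and d w+ n, are the double crossovers. Comparing them with the parentals, only the w allele has switched, so w is the middle locus and the order is d – w – n.
Crossovers in the d–w interval produce the single-crossover classes d w+ n+ and d+ w n (81 + 74 = 155) plus the double crossovers (26).
RF(d–w) = (155 + 26) / 2101 = 181/2101 = 0.0861 → 8.6 cM.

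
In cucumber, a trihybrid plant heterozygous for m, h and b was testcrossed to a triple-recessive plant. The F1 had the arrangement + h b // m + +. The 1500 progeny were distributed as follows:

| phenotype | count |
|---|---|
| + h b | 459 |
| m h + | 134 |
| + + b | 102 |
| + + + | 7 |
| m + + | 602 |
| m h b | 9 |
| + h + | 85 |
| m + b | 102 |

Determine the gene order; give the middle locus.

The two rarest classes, m h b and + + +, are the double crossovers. Comparing them with the parentals, only the m allele has switched, so m is the middle locus and the order is b – m – h.

m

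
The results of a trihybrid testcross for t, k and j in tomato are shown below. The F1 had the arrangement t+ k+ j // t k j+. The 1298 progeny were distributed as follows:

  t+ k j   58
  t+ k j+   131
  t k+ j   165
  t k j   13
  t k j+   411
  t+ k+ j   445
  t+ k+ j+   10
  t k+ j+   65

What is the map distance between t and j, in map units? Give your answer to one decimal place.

24.6 map units

The two rarest classes, t+ k+ j+ and t k j, are the double crossovers. Comparing them with the parentals, only the j allele has switched, so j is the middle locus and the order is k – j – t.
Crossovers in the j–t interval produce the single-crossover classes t k+ j and t+ k j+ (165 + 131 = 296) plus the double crossovers (23).
RF(j–t) = (296 + 23) / 1298 = 319/1298 = 0.2458 → 24.6 map units.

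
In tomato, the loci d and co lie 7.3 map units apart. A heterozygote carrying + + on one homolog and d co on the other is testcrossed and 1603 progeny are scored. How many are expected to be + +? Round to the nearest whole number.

A map distance of 7.3 map units corresponds to a recombination frequency of 0.073.
The F1 is + + / d co, so + + is a parental gamete class with expected frequency (1 − r)/2 = 0.927/2 = 0.4635.
Expected number = 0.4635 × 1603 = 742.99 ≈ 743.

743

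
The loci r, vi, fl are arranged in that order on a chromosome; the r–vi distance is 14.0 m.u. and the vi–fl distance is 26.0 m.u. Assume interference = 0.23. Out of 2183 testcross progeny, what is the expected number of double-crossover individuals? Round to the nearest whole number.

61

Map distances give recombination frequencies of 0.140 and 0.260 for the two intervals.
With interference 0.23 (so coincidence = 0.77), expected double-crossover frequency = 0.140 × 0.260 × 0.77 = 0.02803.
Expected number = 0.02803 × 2183 = 61.19 ≈ 61.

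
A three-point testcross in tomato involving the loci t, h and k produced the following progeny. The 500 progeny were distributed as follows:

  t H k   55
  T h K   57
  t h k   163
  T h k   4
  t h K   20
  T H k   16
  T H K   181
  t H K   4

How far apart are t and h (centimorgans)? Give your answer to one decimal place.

The two most frequent reciprocal classes, T H K and t h k, are the parental types, so the F1 was T H K / t h k.
The two rarest classes, t H K and T h k, are the double crossovers. Comparing them with the parentals, only the t allele has switched, so t is the middle locus and the order is k – t – h.
Crossovers in the t–h interval produce the single-crossover classes T h K and t H k (57 + 55 = 112) plus the double crossovers (8).
RF(t–h) = (112 + 8) / 500 = 120/500 = 0.2400 → 24.0 centimorgans.

24.0 centimorgans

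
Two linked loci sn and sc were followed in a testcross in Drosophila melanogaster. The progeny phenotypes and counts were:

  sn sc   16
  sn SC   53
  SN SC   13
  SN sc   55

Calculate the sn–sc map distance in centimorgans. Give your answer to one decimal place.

The two most frequent classes, SN sc (55) and sn SC (53), are the parental types, so the F1 was SN sc / sn SC.
The recombinant classes are SN SC and sn sc: 13 + 16 = 29.
Recombination frequency = 29/137 = 0.2117 ≈ 21.2%, i.e. 21.2 centimorgans.

21.2 centimorgans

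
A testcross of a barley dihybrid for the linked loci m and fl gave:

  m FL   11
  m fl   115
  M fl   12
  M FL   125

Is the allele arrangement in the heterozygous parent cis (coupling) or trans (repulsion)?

The two most frequent classes are M FL (125) and m fl (115); these are the parental (non-recombinant) types.
So the F1 carried M FL on one chromosome and m fl on the other — the recessive alleles are on the same chromosome (cis / coupling).

cis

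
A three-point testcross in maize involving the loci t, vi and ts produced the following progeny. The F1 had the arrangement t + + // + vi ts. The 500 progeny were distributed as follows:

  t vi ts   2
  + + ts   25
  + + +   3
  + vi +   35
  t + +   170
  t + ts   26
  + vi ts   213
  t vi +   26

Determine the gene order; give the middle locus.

t

The two rarest classes, + + + and t vi ts, are the double crossovers. Comparing them with the parentals, only the t allele has switched, so t is the middle locus and the order is vi – t – ts.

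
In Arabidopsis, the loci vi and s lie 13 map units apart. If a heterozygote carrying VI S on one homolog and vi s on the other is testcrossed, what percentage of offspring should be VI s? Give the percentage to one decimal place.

6.5%

A map distance of 13 map units corresponds to a recombination frequency of 0.130.
The F1 is VI S / vi s, so VI s is a recombinant gamete class with expected frequency r/2 = 0.130/2 = 0.0650.
That is 0.0650 = 6.5% of the progeny.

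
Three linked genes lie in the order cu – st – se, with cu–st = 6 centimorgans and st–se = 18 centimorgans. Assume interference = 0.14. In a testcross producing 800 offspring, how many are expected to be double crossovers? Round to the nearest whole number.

Map distances give recombination frequencies of 0.060 and 0.180 for the two intervals.
With interference 0.14 (so coincidence = 0.86), expected double-crossover frequency = 0.060 × 0.180 × 0.86 = 0.00929.
Expected number = 0.00929 × 800 = 7.43 ≈ 7.

7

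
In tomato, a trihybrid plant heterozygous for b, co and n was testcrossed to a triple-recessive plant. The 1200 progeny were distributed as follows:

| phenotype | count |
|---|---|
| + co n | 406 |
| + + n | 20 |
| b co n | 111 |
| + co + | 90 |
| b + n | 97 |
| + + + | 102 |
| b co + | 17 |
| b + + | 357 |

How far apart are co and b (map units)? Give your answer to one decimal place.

The two most frequent reciprocal classes, b + + and + co n, are the parental types, so the F1 was b + + / + co n.
The two rarest classes, b co + and + + n, are the double crossovers. Comparing them with the parentals, only the co allele has switched, so co is the middle locus and the order is b – co – n.
Crossovers in the b–co interval produce the single-crossover classes + + + and b co n (102 + 111 = 213) plus the double crossovers (37).
RF(b–co) = (213 + 37) / 1200 = 250/1200 = 0.2083 → 20.8 map units.

20.8 map units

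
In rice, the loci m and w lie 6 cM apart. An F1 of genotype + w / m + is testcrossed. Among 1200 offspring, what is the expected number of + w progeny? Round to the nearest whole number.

A map distance of 6 cM corresponds to a recombination frequency of 0.060.
The F1 is + w / m +, so + w is a parental gamete class with expected frequency (1 − r)/2 = 0.940/2 = 0.4700.
Expected number = 0.4700 × 1200 = 564.00 ≈ 564.

564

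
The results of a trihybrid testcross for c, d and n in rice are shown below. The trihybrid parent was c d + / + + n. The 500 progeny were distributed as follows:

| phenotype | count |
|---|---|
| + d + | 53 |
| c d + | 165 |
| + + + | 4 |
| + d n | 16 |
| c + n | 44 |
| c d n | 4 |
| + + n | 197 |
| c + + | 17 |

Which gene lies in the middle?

n

The two rarest classes, c d n and + + +, are the double crossovers. Comparing them with the parentals, only the n allele has switched, so n is the middle locus and the order is d – n – c.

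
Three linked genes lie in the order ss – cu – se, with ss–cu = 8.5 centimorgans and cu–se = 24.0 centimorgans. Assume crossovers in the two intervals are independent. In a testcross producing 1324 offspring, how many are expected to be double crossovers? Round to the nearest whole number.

27

Map distances give recombination frequencies of 0.085 and 0.240 for the two intervals.
With no interference, expected double-crossover frequency = 0.085 × 0.240 = 0.02040.
Expected number = 0.02040 × 1324 = 27.01 ≈ 27.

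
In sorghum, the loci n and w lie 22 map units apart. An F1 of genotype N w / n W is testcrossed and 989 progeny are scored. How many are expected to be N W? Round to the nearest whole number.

109

A map distance of 22 map units corresponds to a recombination frequency of 0.220.
The F1 is N w / n W, so N W is a recombinant gamete class with expected frequency r/2 = 0.220/2 = 0.1100.
Expected number = 0.1100 × 989 = 108.79 ≈ 109.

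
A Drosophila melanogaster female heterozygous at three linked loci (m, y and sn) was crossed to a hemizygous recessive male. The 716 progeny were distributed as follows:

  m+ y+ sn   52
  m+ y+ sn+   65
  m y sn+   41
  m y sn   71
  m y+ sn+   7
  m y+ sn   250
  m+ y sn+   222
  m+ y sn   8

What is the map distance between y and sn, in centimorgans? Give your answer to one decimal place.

21.1 centimorgans

The two most frequent reciprocal classes, m+ y sn+ and m y+ sn, are the parental types, so the F1 was m+ y sn+ / m y+ sn.
The two rarest classes, m+ y sn and m y+ sn+, are the double crossovers. Comparing them with the parentals, only the sn allele has switched, so sn is the middle locus and the order is m – sn – y.
Crossovers in the sn–y interval produce the single-crossover classes m+ y+ sn+ and m y sn (65 + 71 = 136) plus the double crossovers (15).
RF(sn–y) = (136 + 15) / 716 = 151/716 = 0.2109 → 21.1 centimorgans.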